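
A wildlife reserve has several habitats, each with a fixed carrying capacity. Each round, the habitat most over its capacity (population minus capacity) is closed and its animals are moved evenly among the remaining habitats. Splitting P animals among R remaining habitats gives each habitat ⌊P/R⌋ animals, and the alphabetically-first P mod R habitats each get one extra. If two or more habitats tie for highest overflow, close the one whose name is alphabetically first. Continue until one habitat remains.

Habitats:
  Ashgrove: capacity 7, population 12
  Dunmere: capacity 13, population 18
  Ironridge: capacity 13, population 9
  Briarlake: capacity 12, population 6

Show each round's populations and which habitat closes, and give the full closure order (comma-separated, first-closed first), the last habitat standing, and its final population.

Closure order: Ashgrove, Dunmere, Ironridge
Last habitat: Briarlake with 45 animals

Round 1: Ashgrove=12 Briarlake=6 Dunmere=18 Ironridge=9 → close Ashgrove (overflow 5)
  12÷3 = 4 each, +1 to first 0
Round 2: Briarlake=10 Dunmere=22 Ironridge=13 → close Dunmere (overflow 9)
  22÷2 = 11 each, +1 to first 0
Round 3: Briarlake=21 Ironridge=24 → close Ironridge (overflow 11)
  24÷1 = 24 each, +1 to first 0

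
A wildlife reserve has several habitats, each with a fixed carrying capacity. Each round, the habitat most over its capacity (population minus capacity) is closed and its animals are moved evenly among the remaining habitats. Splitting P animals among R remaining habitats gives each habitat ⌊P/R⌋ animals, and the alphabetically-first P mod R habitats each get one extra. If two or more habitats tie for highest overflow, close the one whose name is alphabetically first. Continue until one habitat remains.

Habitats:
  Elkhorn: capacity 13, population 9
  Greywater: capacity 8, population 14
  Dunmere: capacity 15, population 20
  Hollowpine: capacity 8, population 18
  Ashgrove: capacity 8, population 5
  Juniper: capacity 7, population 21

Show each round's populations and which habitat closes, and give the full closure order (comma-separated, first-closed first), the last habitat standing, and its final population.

Round 1: Ashgrove=5 Dunmere=20 Elkhorn=9 Greywater=14 Hollowpine=18 Juniper=21 → close Juniper (overflow 14)
  21÷5 = 4 each, +1 to first 1
Round 2: Ashgrove=10 Dunmere=24 Elkhorn=13 Greywater=18 Hollowpine=22 → close Hollowpine (overflow 14)
  22÷4 = 5 each, +1 to first 2
Round 3: Ashgrove=16 Dunmere=30 Elkhorn=18 Greywater=23 → close Dunmere (overflow 15)
  30÷3 = 10 each, +1 to first 0
Round 4: Ashgrove=26 Elkhorn=28 Greywater=33 → close Greywater (overflow 25)
  33÷2 = 16 each, +1 to first 1
Round 5: Ashgrove=43 Elkhorn=44 → close Ashgrove (overflow 35)
  43÷1 = 43 each, +1 to first 0

Closure order: Juniper, Hollowpine, Dunmere, Greywater, Ashgrove
Last habitat: Elkhorn with 87 animals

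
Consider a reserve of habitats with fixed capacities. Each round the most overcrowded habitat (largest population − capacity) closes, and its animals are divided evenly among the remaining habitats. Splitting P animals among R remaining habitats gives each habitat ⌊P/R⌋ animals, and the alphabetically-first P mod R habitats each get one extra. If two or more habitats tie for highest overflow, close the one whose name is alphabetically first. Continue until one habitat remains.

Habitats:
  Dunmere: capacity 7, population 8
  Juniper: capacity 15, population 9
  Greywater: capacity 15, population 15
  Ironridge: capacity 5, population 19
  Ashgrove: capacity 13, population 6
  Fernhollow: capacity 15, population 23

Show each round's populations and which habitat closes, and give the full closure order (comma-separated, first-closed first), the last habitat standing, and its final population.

Round 1: Ashgrove=6 Dunmere=8 Fernhollow=23 Greywater=15 Ironridge=19 Juniper=9 → close Ironridge (overflow 14)
  19÷5 = 3 each, +1 to first 4
Round 2: Ashgrove=10 Dunmere=12 Fernhollow=27 Greywater=19 Juniper=12 → close Fernhollow (overflow 12)
  27÷4 = 6 each, +1 to first 3
Round 3: Ashgrove=17 Dunmere=19 Greywater=26 Juniper=18 → close Dunmere (overflow 12)
  19÷3 = 6 each, +1 to first 1
Round 4: Ashgrove=24 Greywater=32 Juniper=24 → close Greywater (overflow 17)
  32÷2 = 16 each, +1 to first 0
Round 5: Ashgrove=40 Juniper=40 → close Ashgrove (overflow 27)
  40÷1 = 40 each, +1 to first 0

Closure order: Ironridge, Fernhollow, Dunmere, Greywater, Ashgrove
Last habitat: Juniper with 80 animals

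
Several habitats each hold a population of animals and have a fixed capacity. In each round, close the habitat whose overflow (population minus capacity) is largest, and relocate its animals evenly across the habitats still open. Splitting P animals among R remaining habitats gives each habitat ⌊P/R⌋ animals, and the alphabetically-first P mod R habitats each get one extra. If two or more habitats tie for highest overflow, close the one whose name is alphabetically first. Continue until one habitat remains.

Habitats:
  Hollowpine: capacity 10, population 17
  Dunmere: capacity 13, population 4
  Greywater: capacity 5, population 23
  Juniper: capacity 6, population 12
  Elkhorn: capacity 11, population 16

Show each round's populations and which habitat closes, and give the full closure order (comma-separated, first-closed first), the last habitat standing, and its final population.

Round 1: Dunmere=4 Elkhorn=16 Greywater=23 Hollowpine=17 Juniper=12 → close Greywater (overflow 18)
  23÷4 = 5 each, +1 to first 3
Round 2: Dunmere=10 Elkhorn=22 Hollowpine=23 Juniper=17 → close Hollowpine (overflow 13)
  23÷3 = 7 each, +1 to first 2
Round 3: Dunmere=18 Elkhorn=30 Juniper=24 → close Elkhorn (overflow 19)
  30÷2 = 15 each, +1 to first 0
Round 4: Dunmere=33 Juniper=39 → close Juniper (overflow 33)
  39÷1 = 39 each, +1 to first 0

Closure order: Greywater, Hollowpine, Elkhorn, Juniper
Last habitat: Dunmere with 72 animals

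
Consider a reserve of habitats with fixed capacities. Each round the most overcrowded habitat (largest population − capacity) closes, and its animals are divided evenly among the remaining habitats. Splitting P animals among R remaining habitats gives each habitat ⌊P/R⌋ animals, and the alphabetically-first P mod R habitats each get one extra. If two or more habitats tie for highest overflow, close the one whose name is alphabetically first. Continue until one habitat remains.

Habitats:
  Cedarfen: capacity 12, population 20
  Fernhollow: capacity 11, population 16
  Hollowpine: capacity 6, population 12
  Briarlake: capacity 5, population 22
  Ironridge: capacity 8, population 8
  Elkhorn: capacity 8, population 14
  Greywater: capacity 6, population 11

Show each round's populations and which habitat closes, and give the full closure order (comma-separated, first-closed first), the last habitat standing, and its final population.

Round 1: Briarlake=22 Cedarfen=20 Elkhorn=14 Fernhollow=16 Greywater=11 Hollowpine=12 Ironridge=8 → close Briarlake (overflow 17)
  22÷6 = 3 each, +1 to first 4
Round 2: Cedarfen=24 Elkhorn=18 Fernhollow=20 Greywater=15 Hollowpine=15 Ironridge=11 → close Cedarfen (overflow 12)
  24÷5 = 4 each, +1 to first 4
Round 3: Elkhorn=23 Fernhollow=25 Greywater=20 Hollowpine=20 Ironridge=15 → close Elkhorn (overflow 15)
  23÷4 = 5 each, +1 to first 3
Round 4: Fernhollow=31 Greywater=26 Hollowpine=26 Ironridge=20 → close Fernhollow (overflow 20)
  31÷3 = 10 each, +1 to first 1
Round 5: Greywater=37 Hollowpine=36 Ironridge=30 → close Greywater (overflow 31)
  37÷2 = 18 each, +1 to first 1
Round 6: Hollowpine=55 Ironridge=48 → close Hollowpine (overflow 49)
  55÷1 = 55 each, +1 to first 0

Closure order: Briarlake, Cedarfen, Elkhorn, Fernhollow, Greywater, Hollowpine
Last habitat: Ironridge with 103 animals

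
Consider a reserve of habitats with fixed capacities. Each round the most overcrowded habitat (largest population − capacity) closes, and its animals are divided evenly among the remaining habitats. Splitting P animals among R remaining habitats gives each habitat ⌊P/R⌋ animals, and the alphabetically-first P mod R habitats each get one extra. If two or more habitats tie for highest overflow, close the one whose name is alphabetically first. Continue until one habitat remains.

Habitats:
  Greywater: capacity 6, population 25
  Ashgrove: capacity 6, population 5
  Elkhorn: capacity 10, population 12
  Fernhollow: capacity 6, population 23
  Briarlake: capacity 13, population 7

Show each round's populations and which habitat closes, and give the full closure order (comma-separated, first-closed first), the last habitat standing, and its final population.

Round 1: Ashgrove=5 Briarlake=7 Elkhorn=12 Fernhollow=23 Greywater=25 → close Greywater (overflow 19)
  25÷4 = 6 each, +1 to first 1
Round 2: Ashgrove=12 Briarlake=13 Elkhorn=18 Fernhollow=29 → close Fernhollow (overflow 23)
  29÷3 = 9 each, +1 to first 2
Round 3: Ashgrove=22 Briarlake=23 Elkhorn=27 → close Elkhorn (overflow 17)
  27÷2 = 13 each, +1 to first 1
Round 4: Ashgrove=36 Briarlake=36 → close Ashgrove (overflow 30)
  36÷1 = 36 each, +1 to first 0

Closure order: Greywater, Fernhollow, Elkhorn, Ashgrove
Last habitat: Briarlake with 72 animals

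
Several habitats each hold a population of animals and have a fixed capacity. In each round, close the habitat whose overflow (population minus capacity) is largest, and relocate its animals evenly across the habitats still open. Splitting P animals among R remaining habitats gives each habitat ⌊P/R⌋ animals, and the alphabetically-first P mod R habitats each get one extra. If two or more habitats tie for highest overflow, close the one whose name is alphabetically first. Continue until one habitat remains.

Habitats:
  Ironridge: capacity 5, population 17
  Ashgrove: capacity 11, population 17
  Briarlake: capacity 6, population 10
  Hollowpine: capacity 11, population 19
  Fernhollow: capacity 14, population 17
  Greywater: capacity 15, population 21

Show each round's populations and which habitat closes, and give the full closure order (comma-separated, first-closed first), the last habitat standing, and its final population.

Closure order: Ironridge, Hollowpine, Ashgrove, Briarlake, Greywater
Last habitat: Fernhollow with 101 animals

Round 1: Ashgrove=17 Briarlake=10 Fernhollow=17 Greywater=21 Hollowpine=19 Ironridge=17 → close Ironridge (overflow 12)
  17÷5 = 3 each, +1 to first 2
Round 2: Ashgrove=21 Briarlake=14 Fernhollow=20 Greywater=24 Hollowpine=22 → close Hollowpine (overflow 11)
  22÷4 = 5 each, +1 to first 2
Round 3: Ashgrove=27 Briarlake=20 Fernhollow=25 Greywater=29 → close Ashgrove (overflow 16)
  27÷3 = 9 each, +1 to first 0
Round 4: Briarlake=29 Fernhollow=34 Greywater=38 → close Briarlake (overflow 23)
  29÷2 = 14 each, +1 to first 1
Round 5: Fernhollow=49 Greywater=52 → close Greywater (overflow 37)
  52÷1 = 52 each, +1 to first 0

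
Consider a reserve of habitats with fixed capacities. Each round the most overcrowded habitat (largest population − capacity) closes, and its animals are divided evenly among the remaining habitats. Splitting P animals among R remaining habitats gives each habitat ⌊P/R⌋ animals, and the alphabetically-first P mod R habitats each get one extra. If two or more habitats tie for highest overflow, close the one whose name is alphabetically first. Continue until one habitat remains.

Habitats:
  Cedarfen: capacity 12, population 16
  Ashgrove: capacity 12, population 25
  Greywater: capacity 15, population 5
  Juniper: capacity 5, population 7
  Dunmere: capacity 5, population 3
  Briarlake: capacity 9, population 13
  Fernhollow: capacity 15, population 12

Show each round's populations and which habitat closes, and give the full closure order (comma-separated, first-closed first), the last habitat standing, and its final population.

Round 1: Ashgrove=25 Briarlake=13 Cedarfen=16 Dunmere=3 Fernhollow=12 Greywater=5 Juniper=7 → close Ashgrove (overflow 13)
  25÷6 = 4 each, +1 to first 1
Round 2: Briarlake=18 Cedarfen=20 Dunmere=7 Fernhollow=16 Greywater=9 Juniper=11 → close Briarlake (overflow 9)
  18÷5 = 3 each, +1 to first 3
Round 3: Cedarfen=24 Dunmere=11 Fernhollow=20 Greywater=12 Juniper=14 → close Cedarfen (overflow 12)
  24÷4 = 6 each, +1 to first 0
Round 4: Dunmere=17 Fernhollow=26 Greywater=18 Juniper=20 → close Juniper (overflow 15)
  20÷3 = 6 each, +1 to first 2
Round 5: Dunmere=24 Fernhollow=33 Greywater=24 → close Dunmere (overflow 19)
  24÷2 = 12 each, +1 to first 0
Round 6: Fernhollow=45 Greywater=36 → close Fernhollow (overflow 30)
  45÷1 = 45 each, +1 to first 0

Closure order: Ashgrove, Briarlake, Cedarfen, Juniper, Dunmere, Fernhollow
Last habitat: Greywater with 81 animals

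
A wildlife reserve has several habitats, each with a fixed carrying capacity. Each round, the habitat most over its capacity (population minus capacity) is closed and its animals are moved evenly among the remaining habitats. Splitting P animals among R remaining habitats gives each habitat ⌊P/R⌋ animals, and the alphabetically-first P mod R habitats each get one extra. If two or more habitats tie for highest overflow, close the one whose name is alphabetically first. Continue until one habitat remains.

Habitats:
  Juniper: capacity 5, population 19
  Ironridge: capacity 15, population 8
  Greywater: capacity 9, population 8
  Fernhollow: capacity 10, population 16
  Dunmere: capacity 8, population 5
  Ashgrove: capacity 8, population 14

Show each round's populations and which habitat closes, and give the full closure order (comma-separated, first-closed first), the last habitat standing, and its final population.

Closure order: Juniper, Ashgrove, Fernhollow, Dunmere, Greywater
Last habitat: Ironridge with 70 animals

Round 1: Ashgrove=14 Dunmere=5 Fernhollow=16 Greywater=8 Ironridge=8 Juniper=19 → close Juniper (overflow 14)
  19÷5 = 3 each, +1 to first 4
Round 2: Ashgrove=18 Dunmere=9 Fernhollow=20 Greywater=12 Ironridge=11 → close Ashgrove (overflow 10)
  18÷4 = 4 each, +1 to first 2
Round 3: Dunmere=14 Fernhollow=25 Greywater=16 Ironridge=15 → close Fernhollow (overflow 15)
  25÷3 = 8 each, +1 to first 1
Round 4: Dunmere=23 Greywater=24 Ironridge=23 → close Dunmere (overflow 15)
  23÷2 = 11 each, +1 to first 1
Round 5: Greywater=36 Ironridge=34 → close Greywater (overflow 27)
  36÷1 = 36 each, +1 to first 0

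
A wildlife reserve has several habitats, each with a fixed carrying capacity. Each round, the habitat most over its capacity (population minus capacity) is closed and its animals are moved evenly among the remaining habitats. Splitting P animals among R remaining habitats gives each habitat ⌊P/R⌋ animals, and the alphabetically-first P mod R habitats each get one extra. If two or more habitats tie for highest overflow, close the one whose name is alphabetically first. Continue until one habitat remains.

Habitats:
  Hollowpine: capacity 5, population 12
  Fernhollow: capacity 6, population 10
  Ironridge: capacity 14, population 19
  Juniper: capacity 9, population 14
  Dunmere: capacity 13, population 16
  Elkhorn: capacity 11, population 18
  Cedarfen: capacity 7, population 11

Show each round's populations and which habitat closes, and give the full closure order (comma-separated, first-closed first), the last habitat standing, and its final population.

Round 1: Cedarfen=11 Dunmere=16 Elkhorn=18 Fernhollow=10 Hollowpine=12 Ironridge=19 Juniper=14 → close Elkhorn (overflow 7)
  18÷6 = 3 each, +1 to first 0
Round 2: Cedarfen=14 Dunmere=19 Fernhollow=13 Hollowpine=15 Ironridge=22 Juniper=17 → close Hollowpine (overflow 10)
  15÷5 = 3 each, +1 to first 0
Round 3: Cedarfen=17 Dunmere=22 Fernhollow=16 Ironridge=25 Juniper=20 → close Ironridge (overflow 11)
  25÷4 = 6 each, +1 to first 1
Round 4: Cedarfen=24 Dunmere=28 Fernhollow=22 Juniper=26 → close Cedarfen (overflow 17)
  24÷3 = 8 each, +1 to first 0
Round 5: Dunmere=36 Fernhollow=30 Juniper=34 → close Juniper (overflow 25)
  34÷2 = 17 each, +1 to first 0
Round 6: Dunmere=53 Fernhollow=47 → close Fernhollow (overflow 41)
  47÷1 = 47 each, +1 to first 0

Closure order: Elkhorn, Hollowpine, Ironridge, Cedarfen, Juniper, Fernhollow
Last habitat: Dunmere with 100 animals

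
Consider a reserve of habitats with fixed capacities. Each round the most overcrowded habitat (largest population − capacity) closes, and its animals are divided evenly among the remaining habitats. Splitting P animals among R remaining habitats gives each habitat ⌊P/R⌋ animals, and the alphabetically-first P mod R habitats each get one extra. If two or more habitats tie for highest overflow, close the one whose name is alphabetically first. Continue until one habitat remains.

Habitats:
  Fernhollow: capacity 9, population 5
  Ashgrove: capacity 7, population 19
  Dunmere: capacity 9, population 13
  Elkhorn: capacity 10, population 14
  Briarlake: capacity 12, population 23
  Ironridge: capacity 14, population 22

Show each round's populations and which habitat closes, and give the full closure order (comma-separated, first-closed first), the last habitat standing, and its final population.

Closure order: Ashgrove, Briarlake, Ironridge, Dunmere, Elkhorn
Last habitat: Fernhollow with 96 animals

Round 1: Ashgrove=19 Briarlake=23 Dunmere=13 Elkhorn=14 Fernhollow=5 Ironridge=22 → close Ashgrove (overflow 12)
  19÷5 = 3 each, +1 to first 4
Round 2: Briarlake=27 Dunmere=17 Elkhorn=18 Fernhollow=9 Ironridge=25 → close Briarlake (overflow 15)
  27÷4 = 6 each, +1 to first 3
Round 3: Dunmere=24 Elkhorn=25 Fernhollow=16 Ironridge=31 → close Ironridge (overflow 17)
  31÷3 = 10 each, +1 to first 1
Round 4: Dunmere=35 Elkhorn=35 Fernhollow=26 → close Dunmere (overflow 26)
  35÷2 = 17 each, +1 to first 1
Round 5: Elkhorn=53 Fernhollow=43 → close Elkhorn (overflow 43)
  53÷1 = 53 each, +1 to first 0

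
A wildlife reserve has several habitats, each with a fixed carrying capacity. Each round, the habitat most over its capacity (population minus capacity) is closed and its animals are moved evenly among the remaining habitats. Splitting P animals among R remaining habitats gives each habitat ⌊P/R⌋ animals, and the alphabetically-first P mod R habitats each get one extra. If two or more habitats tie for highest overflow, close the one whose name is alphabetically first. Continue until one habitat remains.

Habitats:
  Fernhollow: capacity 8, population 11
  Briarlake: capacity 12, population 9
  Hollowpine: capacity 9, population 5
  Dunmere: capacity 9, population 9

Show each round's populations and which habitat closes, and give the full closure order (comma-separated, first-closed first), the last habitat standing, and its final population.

Closure order: Fernhollow, Dunmere, Briarlake
Last habitat: Hollowpine with 34 animals

Round 1: Briarlake=9 Dunmere=9 Fernhollow=11 Hollowpine=5 → close Fernhollow (overflow 3)
  11÷3 = 3 each, +1 to first 2
Round 2: Briarlake=13 Dunmere=13 Hollowpine=8 → close Dunmere (overflow 4)
  13÷2 = 6 each, +1 to first 1
Round 3: Briarlake=20 Hollowpine=14 → close Briarlake (overflow 8)
  20÷1 = 20 each, +1 to first 0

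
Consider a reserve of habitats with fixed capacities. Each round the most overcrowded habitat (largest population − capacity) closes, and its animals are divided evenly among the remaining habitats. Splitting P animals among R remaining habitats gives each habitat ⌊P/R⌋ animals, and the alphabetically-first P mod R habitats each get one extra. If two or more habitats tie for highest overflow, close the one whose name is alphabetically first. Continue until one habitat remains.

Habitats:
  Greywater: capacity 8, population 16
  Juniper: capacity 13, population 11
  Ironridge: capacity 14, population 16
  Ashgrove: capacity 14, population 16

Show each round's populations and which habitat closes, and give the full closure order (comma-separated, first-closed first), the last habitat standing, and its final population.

Round 1: Ashgrove=16 Greywater=16 Ironridge=16 Juniper=11 → close Greywater (overflow 8)
  16÷3 = 5 each, +1 to first 1
Round 2: Ashgrove=22 Ironridge=21 Juniper=16 → close Ashgrove (overflow 8)
  22÷2 = 11 each, +1 to first 0
Round 3: Ironridge=32 Juniper=27 → close Ironridge (overflow 18)
  32÷1 = 32 each, +1 to first 0

Closure order: Greywater, Ashgrove, Ironridge
Last habitat: Juniper with 59 animals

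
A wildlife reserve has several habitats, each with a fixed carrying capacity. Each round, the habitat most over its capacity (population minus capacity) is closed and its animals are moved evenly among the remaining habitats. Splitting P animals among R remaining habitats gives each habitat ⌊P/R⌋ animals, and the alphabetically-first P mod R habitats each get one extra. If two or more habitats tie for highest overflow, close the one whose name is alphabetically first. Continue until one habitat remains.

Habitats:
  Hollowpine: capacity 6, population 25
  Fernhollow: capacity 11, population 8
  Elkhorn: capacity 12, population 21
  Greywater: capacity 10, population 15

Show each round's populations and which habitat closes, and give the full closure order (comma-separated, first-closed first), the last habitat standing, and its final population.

Round 1: Elkhorn=21 Fernhollow=8 Greywater=15 Hollowpine=25 → close Hollowpine (overflow 19)
  25÷3 = 8 each, +1 to first 1
Round 2: Elkhorn=30 Fernhollow=16 Greywater=23 → close Elkhorn (overflow 18)
  30÷2 = 15 each, +1 to first 0
Round 3: Fernhollow=31 Greywater=38 → close Greywater (overflow 28)
  38÷1 = 38 each, +1 to first 0

Closure order: Hollowpine, Elkhorn, Greywater
Last habitat: Fernhollow with 69 animals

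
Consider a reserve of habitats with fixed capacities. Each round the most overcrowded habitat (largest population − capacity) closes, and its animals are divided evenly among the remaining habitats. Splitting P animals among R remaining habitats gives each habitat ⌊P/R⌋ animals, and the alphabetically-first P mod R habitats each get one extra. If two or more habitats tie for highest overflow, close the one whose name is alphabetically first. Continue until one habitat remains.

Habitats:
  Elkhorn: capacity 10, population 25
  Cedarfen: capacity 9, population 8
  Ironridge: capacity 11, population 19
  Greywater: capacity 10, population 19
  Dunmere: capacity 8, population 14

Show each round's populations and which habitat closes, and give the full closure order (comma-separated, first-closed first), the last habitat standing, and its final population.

Closure order: Elkhorn, Greywater, Ironridge, Dunmere
Last habitat: Cedarfen with 85 animals

Round 1: Cedarfen=8 Dunmere=14 Elkhorn=25 Greywater=19 Ironridge=19 → close Elkhorn (overflow 15)
  25÷4 = 6 each, +1 to first 1
Round 2: Cedarfen=15 Dunmere=20 Greywater=25 Ironridge=25 → close Greywater (overflow 15)
  25÷3 = 8 each, +1 to first 1
Round 3: Cedarfen=24 Dunmere=28 Ironridge=33 → close Ironridge (overflow 22)
  33÷2 = 16 each, +1 to first 1
Round 4: Cedarfen=41 Dunmere=44 → close Dunmere (overflow 36)
  44÷1 = 44 each, +1 to first 0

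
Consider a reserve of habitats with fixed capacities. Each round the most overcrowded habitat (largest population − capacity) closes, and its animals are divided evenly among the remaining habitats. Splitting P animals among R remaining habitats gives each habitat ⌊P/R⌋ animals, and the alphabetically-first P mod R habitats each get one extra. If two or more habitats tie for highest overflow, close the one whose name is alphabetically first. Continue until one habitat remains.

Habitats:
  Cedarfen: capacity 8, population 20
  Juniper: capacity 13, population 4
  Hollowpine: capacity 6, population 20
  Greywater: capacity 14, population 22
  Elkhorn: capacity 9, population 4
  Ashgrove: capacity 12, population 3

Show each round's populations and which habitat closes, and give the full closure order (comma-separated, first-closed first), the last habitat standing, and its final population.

Closure order: Hollowpine, Cedarfen, Greywater, Elkhorn, Ashgrove
Last habitat: Juniper with 73 animals

Round 1: Ashgrove=3 Cedarfen=20 Elkhorn=4 Greywater=22 Hollowpine=20 Juniper=4 → close Hollowpine (overflow 14)
  20÷5 = 4 each, +1 to first 0
Round 2: Ashgrove=7 Cedarfen=24 Elkhorn=8 Greywater=26 Juniper=8 → close Cedarfen (overflow 16)
  24÷4 = 6 each, +1 to first 0
Round 3: Ashgrove=13 Elkhorn=14 Greywater=32 Juniper=14 → close Greywater (overflow 18)
  32÷3 = 10 each, +1 to first 2
Round 4: Ashgrove=24 Elkhorn=25 Juniper=24 → close Elkhorn (overflow 16)
  25÷2 = 12 each, +1 to first 1
Round 5: Ashgrove=37 Juniper=36 → close Ashgrove (overflow 25)
  37÷1 = 37 each, +1 to first 0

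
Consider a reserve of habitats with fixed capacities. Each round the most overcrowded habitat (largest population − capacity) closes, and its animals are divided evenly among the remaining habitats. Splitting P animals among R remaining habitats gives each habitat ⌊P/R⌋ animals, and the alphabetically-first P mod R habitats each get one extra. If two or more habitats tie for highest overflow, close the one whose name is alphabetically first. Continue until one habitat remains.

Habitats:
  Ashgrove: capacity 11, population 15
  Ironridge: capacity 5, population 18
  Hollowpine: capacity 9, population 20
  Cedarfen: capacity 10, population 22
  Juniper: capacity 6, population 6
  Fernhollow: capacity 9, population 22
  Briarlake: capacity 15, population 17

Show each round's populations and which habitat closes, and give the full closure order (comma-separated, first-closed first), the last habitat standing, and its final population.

Round 1: Ashgrove=15 Briarlake=17 Cedarfen=22 Fernhollow=22 Hollowpine=20 Ironridge=18 Juniper=6 → close Fernhollow (overflow 13)
  22÷6 = 3 each, +1 to first 4
Round 2: Ashgrove=19 Briarlake=21 Cedarfen=26 Hollowpine=24 Ironridge=21 Juniper=9 → close Cedarfen (overflow 16)
  26÷5 = 5 each, +1 to first 1
Round 3: Ashgrove=25 Briarlake=26 Hollowpine=29 Ironridge=26 Juniper=14 → close Ironridge (overflow 21)
  26÷4 = 6 each, +1 to first 2
Round 4: Ashgrove=32 Briarlake=33 Hollowpine=35 Juniper=20 → close Hollowpine (overflow 26)
  35÷3 = 11 each, +1 to first 2
Round 5: Ashgrove=44 Briarlake=45 Juniper=31 → close Ashgrove (overflow 33)
  44÷2 = 22 each, +1 to first 0
Round 6: Briarlake=67 Juniper=53 → close Briarlake (overflow 52)
  67÷1 = 67 each, +1 to first 0

Closure order: Fernhollow, Cedarfen, Ironridge, Hollowpine, Ashgrove, Briarlake
Last habitat: Juniper with 120 animals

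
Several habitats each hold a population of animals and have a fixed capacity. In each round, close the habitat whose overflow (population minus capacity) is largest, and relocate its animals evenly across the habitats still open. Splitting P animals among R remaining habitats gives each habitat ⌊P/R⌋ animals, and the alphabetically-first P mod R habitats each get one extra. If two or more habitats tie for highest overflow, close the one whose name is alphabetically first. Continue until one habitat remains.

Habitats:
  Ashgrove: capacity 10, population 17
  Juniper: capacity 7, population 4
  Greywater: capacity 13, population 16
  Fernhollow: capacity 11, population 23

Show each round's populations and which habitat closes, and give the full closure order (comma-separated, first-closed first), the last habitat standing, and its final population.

Round 1: Ashgrove=17 Fernhollow=23 Greywater=16 Juniper=4 → close Fernhollow (overflow 12)
  23÷3 = 7 each, +1 to first 2
Round 2: Ashgrove=25 Greywater=24 Juniper=11 → close Ashgrove (overflow 15)
  25÷2 = 12 each, +1 to first 1
Round 3: Greywater=37 Juniper=23 → close Greywater (overflow 24)
  37÷1 = 37 each, +1 to first 0

Closure order: Fernhollow, Ashgrove, Greywater
Last habitat: Juniper with 60 animals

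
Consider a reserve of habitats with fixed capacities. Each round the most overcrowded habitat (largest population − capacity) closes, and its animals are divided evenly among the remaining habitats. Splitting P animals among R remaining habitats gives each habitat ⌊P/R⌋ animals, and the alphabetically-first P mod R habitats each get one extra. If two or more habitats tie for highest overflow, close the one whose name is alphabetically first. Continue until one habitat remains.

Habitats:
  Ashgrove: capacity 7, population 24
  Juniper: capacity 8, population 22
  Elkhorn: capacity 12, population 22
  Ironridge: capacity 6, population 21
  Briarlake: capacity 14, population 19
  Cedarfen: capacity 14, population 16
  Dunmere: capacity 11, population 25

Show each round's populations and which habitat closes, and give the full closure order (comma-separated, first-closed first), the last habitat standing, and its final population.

Closure order: Ashgrove, Ironridge, Dunmere, Juniper, Elkhorn, Briarlake
Last habitat: Cedarfen with 149 animals

Round 1: Ashgrove=24 Briarlake=19 Cedarfen=16 Dunmere=25 Elkhorn=22 Ironridge=21 Juniper=22 → close Ashgrove (overflow 17)
  24÷6 = 4 each, +1 to first 0
Round 2: Briarlake=23 Cedarfen=20 Dunmere=29 Elkhorn=26 Ironridge=25 Juniper=26 → close Ironridge (overflow 19)
  25÷5 = 5 each, +1 to first 0
Round 3: Briarlake=28 Cedarfen=25 Dunmere=34 Elkhorn=31 Juniper=31 → close Dunmere (overflow 23)
  34÷4 = 8 each, +1 to first 2
Round 4: Briarlake=37 Cedarfen=34 Elkhorn=39 Juniper=39 → close Juniper (overflow 31)
  39÷3 = 13 each, +1 to first 0
Round 5: Briarlake=50 Cedarfen=47 Elkhorn=52 → close Elkhorn (overflow 40)
  52÷2 = 26 each, +1 to first 0
Round 6: Briarlake=76 Cedarfen=73 → close Briarlake (overflow 62)
  76÷1 = 76 each, +1 to first 0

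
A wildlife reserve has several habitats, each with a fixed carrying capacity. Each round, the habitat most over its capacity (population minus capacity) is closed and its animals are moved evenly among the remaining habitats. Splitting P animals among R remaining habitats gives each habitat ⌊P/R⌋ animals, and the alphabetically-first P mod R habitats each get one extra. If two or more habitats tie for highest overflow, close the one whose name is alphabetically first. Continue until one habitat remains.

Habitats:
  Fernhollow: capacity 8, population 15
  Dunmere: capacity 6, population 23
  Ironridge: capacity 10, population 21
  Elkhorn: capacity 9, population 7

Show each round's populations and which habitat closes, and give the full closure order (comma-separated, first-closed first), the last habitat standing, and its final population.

Closure order: Dunmere, Ironridge, Fernhollow
Last habitat: Elkhorn with 66 animals

Round 1: Dunmere=23 Elkhorn=7 Fernhollow=15 Ironridge=21 → close Dunmere (overflow 17)
  23÷3 = 7 each, +1 to first 2
Round 2: Elkhorn=15 Fernhollow=23 Ironridge=28 → close Ironridge (overflow 18)
  28÷2 = 14 each, +1 to first 0
Round 3: Elkhorn=29 Fernhollow=37 → close Fernhollow (overflow 29)
  37÷1 = 37 each, +1 to first 0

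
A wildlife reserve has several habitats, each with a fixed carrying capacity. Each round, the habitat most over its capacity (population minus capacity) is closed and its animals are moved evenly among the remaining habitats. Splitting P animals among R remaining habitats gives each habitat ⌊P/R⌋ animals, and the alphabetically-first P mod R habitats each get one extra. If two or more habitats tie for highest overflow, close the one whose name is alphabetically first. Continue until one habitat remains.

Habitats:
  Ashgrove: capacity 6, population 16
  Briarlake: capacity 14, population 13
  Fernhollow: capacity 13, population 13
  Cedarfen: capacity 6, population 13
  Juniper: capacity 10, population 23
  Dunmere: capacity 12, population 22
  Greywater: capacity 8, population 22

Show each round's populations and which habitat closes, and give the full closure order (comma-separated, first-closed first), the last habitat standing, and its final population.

Closure order: Greywater, Juniper, Ashgrove, Dunmere, Cedarfen, Briarlake
Last habitat: Fernhollow with 122 animals

Round 1: Ashgrove=16 Briarlake=13 Cedarfen=13 Dunmere=22 Fernhollow=13 Greywater=22 Juniper=23 → close Greywater (overflow 14)
  22÷6 = 3 each, +1 to first 4
Round 2: Ashgrove=20 Briarlake=17 Cedarfen=17 Dunmere=26 Fernhollow=16 Juniper=26 → close Juniper (overflow 16)
  26÷5 = 5 each, +1 to first 1
Round 3: Ashgrove=26 Briarlake=22 Cedarfen=22 Dunmere=31 Fernhollow=21 → close Ashgrove (overflow 20)
  26÷4 = 6 each, +1 to first 2
Round 4: Briarlake=29 Cedarfen=29 Dunmere=37 Fernhollow=27 → close Dunmere (overflow 25)
  37÷3 = 12 each, +1 to first 1
Round 5: Briarlake=42 Cedarfen=41 Fernhollow=39 → close Cedarfen (overflow 35)
  41÷2 = 20 each, +1 to first 1
Round 6: Briarlake=63 Fernhollow=59 → close Briarlake (overflow 49)
  63÷1 = 63 each, +1 to first 0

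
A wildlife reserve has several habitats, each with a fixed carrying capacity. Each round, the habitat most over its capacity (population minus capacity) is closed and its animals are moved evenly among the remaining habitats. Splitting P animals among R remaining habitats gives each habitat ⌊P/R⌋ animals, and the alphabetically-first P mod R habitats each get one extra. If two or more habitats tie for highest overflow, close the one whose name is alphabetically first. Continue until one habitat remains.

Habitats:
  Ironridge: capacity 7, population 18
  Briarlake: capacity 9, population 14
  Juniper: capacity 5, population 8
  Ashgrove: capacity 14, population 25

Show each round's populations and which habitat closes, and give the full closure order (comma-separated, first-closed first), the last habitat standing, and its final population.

Round 1: Ashgrove=25 Briarlake=14 Ironridge=18 Juniper=8 → close Ashgrove (overflow 11)
  25÷3 = 8 each, +1 to first 1
Round 2: Briarlake=23 Ironridge=26 Juniper=16 → close Ironridge (overflow 19)
  26÷2 = 13 each, +1 to first 0
Round 3: Briarlake=36 Juniper=29 → close Briarlake (overflow 27)
  36÷1 = 36 each, +1 to first 0

Closure order: Ashgrove, Ironridge, Briarlake
Last habitat: Juniper with 65 animals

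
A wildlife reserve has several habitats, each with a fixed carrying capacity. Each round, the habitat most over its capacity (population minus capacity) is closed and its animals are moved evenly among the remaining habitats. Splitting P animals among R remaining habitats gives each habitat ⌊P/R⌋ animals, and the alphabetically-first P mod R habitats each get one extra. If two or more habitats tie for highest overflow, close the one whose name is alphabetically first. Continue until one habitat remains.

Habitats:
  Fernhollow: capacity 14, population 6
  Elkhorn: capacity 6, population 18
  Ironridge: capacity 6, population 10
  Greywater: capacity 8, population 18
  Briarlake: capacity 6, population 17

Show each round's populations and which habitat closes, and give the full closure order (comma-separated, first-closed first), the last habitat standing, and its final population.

Round 1: Briarlake=17 Elkhorn=18 Fernhollow=6 Greywater=18 Ironridge=10 → close Elkhorn (overflow 12)
  18÷4 = 4 each, +1 to first 2
Round 2: Briarlake=22 Fernhollow=11 Greywater=22 Ironridge=14 → close Briarlake (overflow 16)
  22÷3 = 7 each, +1 to first 1
Round 3: Fernhollow=19 Greywater=29 Ironridge=21 → close Greywater (overflow 21)
  29÷2 = 14 each, +1 to first 1
Round 4: Fernhollow=34 Ironridge=35 → close Ironridge (overflow 29)
  35÷1 = 35 each, +1 to first 0

Closure order: Elkhorn, Briarlake, Greywater, Ironridge
Last habitat: Fernhollow with 69 animals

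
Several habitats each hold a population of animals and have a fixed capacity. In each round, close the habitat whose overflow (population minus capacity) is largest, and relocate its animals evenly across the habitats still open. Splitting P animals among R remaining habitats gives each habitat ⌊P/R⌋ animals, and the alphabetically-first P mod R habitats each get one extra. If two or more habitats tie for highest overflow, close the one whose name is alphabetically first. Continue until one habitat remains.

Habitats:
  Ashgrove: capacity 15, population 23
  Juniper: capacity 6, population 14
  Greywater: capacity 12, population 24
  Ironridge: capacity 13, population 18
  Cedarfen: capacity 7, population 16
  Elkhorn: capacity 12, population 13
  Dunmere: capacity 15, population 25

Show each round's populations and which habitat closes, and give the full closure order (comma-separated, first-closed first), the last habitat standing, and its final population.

Round 1: Ashgrove=23 Cedarfen=16 Dunmere=25 Elkhorn=13 Greywater=24 Ironridge=18 Juniper=14 → close Greywater (overflow 12)
  24÷6 = 4 each, +1 to first 0
Round 2: Ashgrove=27 Cedarfen=20 Dunmere=29 Elkhorn=17 Ironridge=22 Juniper=18 → close Dunmere (overflow 14)
  29÷5 = 5 each, +1 to first 4
Round 3: Ashgrove=33 Cedarfen=26 Elkhorn=23 Ironridge=28 Juniper=23 → close Cedarfen (overflow 19)
  26÷4 = 6 each, +1 to first 2
Round 4: Ashgrove=40 Elkhorn=30 Ironridge=34 Juniper=29 → close Ashgrove (overflow 25)
  40÷3 = 13 each, +1 to first 1
Round 5: Elkhorn=44 Ironridge=47 Juniper=42 → close Juniper (overflow 36)
  42÷2 = 21 each, +1 to first 0
Round 6: Elkhorn=65 Ironridge=68 → close Ironridge (overflow 55)
  68÷1 = 68 each, +1 to first 0

Closure order: Greywater, Dunmere, Cedarfen, Ashgrove, Juniper, Ironridge
Last habitat: Elkhorn with 133 animals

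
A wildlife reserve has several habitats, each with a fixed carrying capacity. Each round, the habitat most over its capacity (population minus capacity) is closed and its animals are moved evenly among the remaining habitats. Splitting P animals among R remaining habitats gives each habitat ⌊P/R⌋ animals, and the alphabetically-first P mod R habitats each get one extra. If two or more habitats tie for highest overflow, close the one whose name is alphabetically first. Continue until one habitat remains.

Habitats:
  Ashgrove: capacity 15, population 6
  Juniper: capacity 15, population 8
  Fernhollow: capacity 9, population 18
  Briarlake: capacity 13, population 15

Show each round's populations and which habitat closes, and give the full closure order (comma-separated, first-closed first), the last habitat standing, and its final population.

Round 1: Ashgrove=6 Briarlake=15 Fernhollow=18 Juniper=8 → close Fernhollow (overflow 9)
  18÷3 = 6 each, +1 to first 0
Round 2: Ashgrove=12 Briarlake=21 Juniper=14 → close Briarlake (overflow 8)
  21÷2 = 10 each, +1 to first 1
Round 3: Ashgrove=23 Juniper=24 → close Juniper (overflow 9)
  24÷1 = 24 each, +1 to first 0

Closure order: Fernhollow, Briarlake, Juniper
Last habitat: Ashgrove with 47 animals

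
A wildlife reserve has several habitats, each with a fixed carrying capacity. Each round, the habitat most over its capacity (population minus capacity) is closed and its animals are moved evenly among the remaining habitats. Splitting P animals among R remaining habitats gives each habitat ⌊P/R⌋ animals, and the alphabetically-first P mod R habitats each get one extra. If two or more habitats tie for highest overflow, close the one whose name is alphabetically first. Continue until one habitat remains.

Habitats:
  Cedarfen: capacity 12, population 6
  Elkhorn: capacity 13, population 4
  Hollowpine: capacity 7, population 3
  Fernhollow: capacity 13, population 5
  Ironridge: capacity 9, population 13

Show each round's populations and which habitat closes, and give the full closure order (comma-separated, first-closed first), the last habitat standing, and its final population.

Closure order: Ironridge, Hollowpine, Cedarfen, Fernhollow
Last habitat: Elkhorn with 31 animals

Round 1: Cedarfen=6 Elkhorn=4 Fernhollow=5 Hollowpine=3 Ironridge=13 → close Ironridge (overflow 4)
  13÷4 = 3 each, +1 to first 1
Round 2: Cedarfen=10 Elkhorn=7 Fernhollow=8 Hollowpine=6 → close Hollowpine (overflow -1)
  6÷3 = 2 each, +1 to first 0
Round 3: Cedarfen=12 Elkhorn=9 Fernhollow=10 → close Cedarfen (overflow 0)
  12÷2 = 6 each, +1 to first 0
Round 4: Elkhorn=15 Fernhollow=16 → close Fernhollow (overflow 3)
  16÷1 = 16 each, +1 to first 0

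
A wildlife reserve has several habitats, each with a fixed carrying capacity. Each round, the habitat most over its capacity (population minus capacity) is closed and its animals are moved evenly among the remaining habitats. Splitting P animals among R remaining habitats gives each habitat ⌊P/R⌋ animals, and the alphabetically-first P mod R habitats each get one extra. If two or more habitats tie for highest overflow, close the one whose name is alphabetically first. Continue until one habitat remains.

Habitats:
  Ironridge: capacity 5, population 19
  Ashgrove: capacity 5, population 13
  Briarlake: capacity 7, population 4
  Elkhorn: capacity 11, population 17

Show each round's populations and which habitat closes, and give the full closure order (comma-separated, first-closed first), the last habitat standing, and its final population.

Closure order: Ironridge, Ashgrove, Elkhorn
Last habitat: Briarlake with 53 animals

Round 1: Ashgrove=13 Briarlake=4 Elkhorn=17 Ironridge=19 → close Ironridge (overflow 14)
  19÷3 = 6 each, +1 to first 1
Round 2: Ashgrove=20 Briarlake=10 Elkhorn=23 → close Ashgrove (overflow 15)
  20÷2 = 10 each, +1 to first 0
Round 3: Briarlake=20 Elkhorn=33 → close Elkhorn (overflow 22)
  33÷1 = 33 each, +1 to first 0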